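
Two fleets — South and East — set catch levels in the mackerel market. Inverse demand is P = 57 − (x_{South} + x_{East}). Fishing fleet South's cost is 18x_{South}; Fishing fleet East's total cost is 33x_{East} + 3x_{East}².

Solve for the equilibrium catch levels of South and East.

19.2, 0.6

Fishing fleet South's profit: π = x_{South}(57 − (x_{South} + x_{East})) − 18x_{South}.
∂π/∂x_{South} = 39 − 2x_{South} − x_{East} = 0, so x_{South} = 19.5 − 0.5x_{East}.
For East: ∂π/∂x_{East} = 24 − 8x_{East} − x_{South} = 0 ⇒ x_{East} = 3 − 0.125x_{South}.
Solving the two reaction functions simultaneously: (1 − (−0.5)(−0.125))x_{South} = 19.5 − 0.5·3, so 0.9375x_{South} = 18 and x_{South} = 19.2.
Then x_{East} = 3 − 0.125·19.2 = 0.6.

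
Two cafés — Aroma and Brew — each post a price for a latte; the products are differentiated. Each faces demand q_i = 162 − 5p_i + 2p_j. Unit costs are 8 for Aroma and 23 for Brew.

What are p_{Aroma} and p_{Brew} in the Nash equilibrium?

26.8125, 33.0625

Aroma's profit: π = (p_{Aroma} − 8)(162 − 5p_{Aroma} + 2p_{Brew}).
∂π/∂p_{Aroma} = 202 − 10p_{Aroma} + 2p_{Brew} = 0 ⇒ p_{Aroma} = 20.2 + 0.2p_{Brew}.
Similarly p_{Brew} = 27.7 + 0.2p_{Aroma}.
Solving the two reaction functions simultaneously: (1 − (0.2)(0.2))p_{Aroma} = 20.2 + 0.2·27.7, so 0.96p_{Aroma} = 25.74 and p_{Aroma} = 26.8125.
Then p_{Brew} = 27.7 + 0.2·26.8125 = 33.0625.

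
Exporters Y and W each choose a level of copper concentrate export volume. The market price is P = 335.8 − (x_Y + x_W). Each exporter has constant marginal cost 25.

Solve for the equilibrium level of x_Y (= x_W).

Exporter Y's profit: π = x_Y(335.8 − (x_Y + x_W)) − 25x_Y.
∂π/∂x_Y = 310.8 − 2x_Y − x_W = 0, so x_Y = 155.4 − 0.5x_W.
The game is symmetric, so in equilibrium x_W = x_Y: the reaction function gives 1.5x_Y = 155.4, hence x_Y = 103.6.

103.6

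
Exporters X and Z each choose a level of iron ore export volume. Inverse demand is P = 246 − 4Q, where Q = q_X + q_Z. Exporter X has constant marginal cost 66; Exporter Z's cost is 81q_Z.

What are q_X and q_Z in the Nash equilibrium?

16.25, 12.5

Exporter X's profit: π = q_X(246 − 4(q_X + q_Z)) − 66q_X.
∂π/∂q_X = 180 − 8q_X − 4q_Z = 0, so q_X = 22.5 − 0.5q_Z.
By the same steps for Z: q_Z = 20.625 − 0.5q_X.
Solving the two reaction functions simultaneously: (1 − (−0.5)(−0.5))q_X = 22.5 − 0.5·20.625, so 0.75q_X = 12.1875 and q_X = 16.25.
Then q_Z = 20.625 − 0.5·16.25 = 12.5.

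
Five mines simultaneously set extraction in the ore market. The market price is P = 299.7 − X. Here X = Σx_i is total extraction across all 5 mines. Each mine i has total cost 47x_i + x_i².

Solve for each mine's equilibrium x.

31.5875

A representative mine's profit is π_i = x_i(299.7 − X) − 47x_i − x_i², with X = x_i + Σ_{j≠i} x_j.
First-order condition: 252.7 − 4x_i − Σ_{j≠i} x_j = 0.
Imposing symmetry (x_j = x for all j) turns Σ_{j≠i} x_j into 4x, so 252.7 = 8x and x = 31.5875.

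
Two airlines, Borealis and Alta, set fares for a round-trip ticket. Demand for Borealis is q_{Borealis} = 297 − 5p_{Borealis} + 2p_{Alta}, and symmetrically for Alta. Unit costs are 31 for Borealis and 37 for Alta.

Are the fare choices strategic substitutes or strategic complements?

strategic complements

Borealis's profit: π = (p_{Borealis} − 31)(297 − 5p_{Borealis} + 2p_{Alta}).
∂π/∂p_{Borealis} = 452 − 10p_{Borealis} + 2p_{Alta} = 0 ⇒ p_{Borealis} = 45.2 + 0.2p_{Alta}.
The best-response slope dp_{Borealis}/dp_{Alta} = 0.2 > 0: the reaction function is upward-sloping, so the choices are strategic complements.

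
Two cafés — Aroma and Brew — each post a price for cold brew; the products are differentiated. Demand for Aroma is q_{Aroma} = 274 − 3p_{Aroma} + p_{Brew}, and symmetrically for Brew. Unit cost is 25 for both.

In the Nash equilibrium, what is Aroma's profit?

6021.12

Aroma's profit: π = (p_{Aroma} − 25)(274 − 3p_{Aroma} + p_{Brew}).
∂π/∂p_{Aroma} = 349 − 6p_{Aroma} + p_{Brew} = 0 ⇒ p_{Aroma} = 349/6 + (1/6)p_{Brew}.
The game is symmetric, so in equilibrium p_{Brew} = p_{Aroma}: the reaction function gives (5/6)p_{Aroma} = 349/6, hence p_{Aroma} = 69.8.
q_{Aroma} = 274 − 3·69.8 + 69.8 = 134.4.
Profit = (69.8 − 25)·134.4 = 6021.12.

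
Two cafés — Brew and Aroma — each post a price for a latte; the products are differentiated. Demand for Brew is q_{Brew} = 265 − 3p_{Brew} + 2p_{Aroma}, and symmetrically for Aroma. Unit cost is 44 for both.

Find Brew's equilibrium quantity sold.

165.75

Brew's profit: π = (p_{Brew} − 44)(265 − 3p_{Brew} + 2p_{Aroma}).
∂π/∂p_{Brew} = 397 − 6p_{Brew} + 2p_{Aroma} = 0 ⇒ p_{Brew} = 397/6 + (1/3)p_{Aroma}.
Setting p_{Brew} = p_{Aroma} in the reaction function: p_{Brew} = 397/6 + (1/3)p_{Brew}, so p_{Brew} = (397/6) / (2/3) = 99.25.
q_{Brew} = 265 − 3·99.25 + 2·99.25 = 165.75.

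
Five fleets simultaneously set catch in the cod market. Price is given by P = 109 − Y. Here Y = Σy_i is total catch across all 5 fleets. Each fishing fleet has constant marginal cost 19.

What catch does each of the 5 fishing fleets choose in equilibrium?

15

A representative fishing fleet's profit is π_i = y_i(109 − Y) − 19y_i, with Y = y_i + Σ_{j≠i} y_j.
First-order condition: 90 − 2y_i − Σ_{j≠i} y_j = 0.
In a symmetric equilibrium every fishing fleet chooses the same y, so Σ_{j≠i} y_j = 4y. The condition becomes 90 − 6y = 0, giving y = 90/6 = 15.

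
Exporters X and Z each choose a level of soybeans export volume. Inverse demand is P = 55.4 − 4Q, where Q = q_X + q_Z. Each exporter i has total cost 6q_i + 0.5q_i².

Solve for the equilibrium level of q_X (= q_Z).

Exporter X's profit: π = q_X(55.4 − 4(q_X + q_Z)) − 6q_X − 0.5q_X².
∂π/∂q_X = 49.4 − 9q_X − 4q_Z = 0, so q_X = 247/45 − (4/9)q_Z.
By symmetry q_Z = q_X; substituting into the reaction function, (13/9)q_X = 247/45 and q_X = 3.8.

3.8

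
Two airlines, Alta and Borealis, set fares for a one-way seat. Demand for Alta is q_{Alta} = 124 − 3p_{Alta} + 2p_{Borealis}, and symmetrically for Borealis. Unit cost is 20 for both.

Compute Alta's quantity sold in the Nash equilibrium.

78

Alta's profit: π = (p_{Alta} − 20)(124 − 3p_{Alta} + 2p_{Borealis}).
∂π/∂p_{Alta} = 184 − 6p_{Alta} + 2p_{Borealis} = 0 ⇒ p_{Alta} = 92/3 + (1/3)p_{Borealis}.
By symmetry p_{Borealis} = p_{Alta}; substituting into the reaction function, (2/3)p_{Alta} = 92/3 and p_{Alta} = 46.
q_{Alta} = 124 − 3·46 + 2·46 = 78.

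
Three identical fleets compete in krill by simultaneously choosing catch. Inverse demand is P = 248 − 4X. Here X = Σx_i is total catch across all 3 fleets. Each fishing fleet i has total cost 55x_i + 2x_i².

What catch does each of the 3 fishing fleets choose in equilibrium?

A representative fishing fleet's profit is π_i = x_i(248 − 4X) − 55x_i − 2x_i², with X = x_i + Σ_{j≠i} x_j.
First-order condition: 193 − 12x_i − 4Σ_{j≠i} x_j = 0.
Imposing symmetry (x_j = x for all j) turns Σ_{j≠i} x_j into 2x, so 193 = 20x and x = 9.65.

9.65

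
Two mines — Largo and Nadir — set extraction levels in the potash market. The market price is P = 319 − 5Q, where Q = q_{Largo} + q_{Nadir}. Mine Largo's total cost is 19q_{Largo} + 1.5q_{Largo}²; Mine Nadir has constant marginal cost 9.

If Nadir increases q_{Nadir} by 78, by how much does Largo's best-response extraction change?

-30

Mine Largo's profit: π = q_{Largo}(319 − 5(q_{Largo} + q_{Nadir})) − 19q_{Largo} − 1.5q_{Largo}².
∂π/∂q_{Largo} = 300 − 13q_{Largo} − 5q_{Nadir} = 0, so q_{Largo} = 300/13 − (5/13)q_{Nadir}.
The reaction-function slope is −5/13, so a 78-unit rise in q_{Nadir} moves q_{Largo} by −5/13 × 78 = −30. Largo's best response falls — the actions are strategic substitutes.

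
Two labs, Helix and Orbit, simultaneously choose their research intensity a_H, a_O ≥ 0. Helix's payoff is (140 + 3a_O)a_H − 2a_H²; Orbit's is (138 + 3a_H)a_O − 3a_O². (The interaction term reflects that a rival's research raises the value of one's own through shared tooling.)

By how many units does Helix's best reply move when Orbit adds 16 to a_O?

Expanding Helix's payoff: 140a_H + 3a_Oa_H − 2a_H².
∂π/∂a_H = 140 + 3a_O − 4a_H = 0, so a_H = 35 + 0.75a_O.
The reaction-function slope is 0.75, so a 16-unit rise in a_O moves a_H by 0.75 × 16 = 12. Helix's best response rises — the actions are strategic complements.

12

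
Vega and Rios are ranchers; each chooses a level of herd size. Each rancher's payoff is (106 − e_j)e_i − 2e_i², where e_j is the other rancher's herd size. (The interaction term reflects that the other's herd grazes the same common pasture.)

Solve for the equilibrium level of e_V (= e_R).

Vega's payoff is (106 − e_R)e_V − 2e_V².
∂π/∂e_V = 106 − e_R − 4e_V = 0, so e_V = 26.5 − 0.25e_R.
The game is symmetric, so in equilibrium e_R = e_V: the reaction function gives 1.25e_V = 26.5, hence e_V = 21.2.

21.2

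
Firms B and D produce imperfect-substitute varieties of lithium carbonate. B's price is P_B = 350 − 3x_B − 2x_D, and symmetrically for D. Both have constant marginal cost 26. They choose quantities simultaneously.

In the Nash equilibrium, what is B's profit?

Firm B's profit: π = x_B(350 − 3x_B − 2x_D) − 26x_B.
∂π/∂x_B = 324 − 6x_B − 2x_D = 0 ⇒ x_B = 54 − (1/3)x_D.
By symmetry x_D = x_B; substituting into the reaction function, (4/3)x_B = 54 and x_B = 40.5.
P_B = 350 − 3·40.5 − 2·40.5 = 147.5.
Profit = (147.5 − 26)·40.5 = 4920.75.

4920.75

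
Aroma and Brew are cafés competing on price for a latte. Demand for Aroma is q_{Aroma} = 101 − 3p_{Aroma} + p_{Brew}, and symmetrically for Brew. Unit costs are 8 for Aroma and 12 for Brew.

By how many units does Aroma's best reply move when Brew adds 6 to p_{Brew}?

Aroma's profit: π = (p_{Aroma} − 8)(101 − 3p_{Aroma} + p_{Brew}).
∂π/∂p_{Aroma} = 125 − 6p_{Aroma} + p_{Brew} = 0 ⇒ p_{Aroma} = 125/6 + (1/6)p_{Brew}.
The reaction-function slope is 1/6, so a 6-unit rise in p_{Brew} moves p_{Aroma} by 1/6 × 6 = 1. Aroma's best response rises — the actions are strategic complements.

1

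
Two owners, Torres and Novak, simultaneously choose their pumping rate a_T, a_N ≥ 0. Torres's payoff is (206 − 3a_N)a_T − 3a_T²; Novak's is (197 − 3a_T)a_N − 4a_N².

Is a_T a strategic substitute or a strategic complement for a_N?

strategic substitutes

Expanding Torres's payoff: 206a_T − 3a_Na_T − 3a_T².
∂π/∂a_T = 206 − 3a_N − 6a_T = 0, so a_T = 103/3 − 0.5a_N.
The best-response slope da_T/da_N = −0.5 < 0: the reaction function is downward-sloping, so the choices are strategic substitutes.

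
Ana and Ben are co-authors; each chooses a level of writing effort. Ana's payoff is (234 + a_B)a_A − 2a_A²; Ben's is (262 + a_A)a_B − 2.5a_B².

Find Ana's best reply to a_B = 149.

Expanding Ana's payoff: 234a_A + a_Ba_A − 2a_A².
∂π/∂a_A = 234 + a_B − 4a_A = 0, so a_A = 58.5 + 0.25a_B.
At a_B = 149: a_A = 58.5 + 0.25·149 = 95.75.

95.75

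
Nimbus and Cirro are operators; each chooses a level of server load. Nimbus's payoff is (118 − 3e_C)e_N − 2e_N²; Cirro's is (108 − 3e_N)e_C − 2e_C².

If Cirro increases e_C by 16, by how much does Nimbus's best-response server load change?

Expanding Nimbus's payoff: 118e_N − 3e_Ce_N − 2e_N².
∂π/∂e_N = 118 − 3e_C − 4e_N = 0, so e_N = 29.5 − 0.75e_C.
The reaction-function slope is −0.75, so a 16-unit rise in e_C moves e_N by −0.75 × 16 = −12. Nimbus's best response falls — the actions are strategic substitutes.

-12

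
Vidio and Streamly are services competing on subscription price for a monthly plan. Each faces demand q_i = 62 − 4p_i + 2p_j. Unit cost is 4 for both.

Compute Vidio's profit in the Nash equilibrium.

Vidio's profit: π = (p_{Vidio} − 4)(62 − 4p_{Vidio} + 2p_{Streamly}).
∂π/∂p_{Vidio} = 78 − 8p_{Vidio} + 2p_{Streamly} = 0 ⇒ p_{Vidio} = 9.75 + 0.25p_{Streamly}.
Setting p_{Vidio} = p_{Streamly} in the reaction function: p_{Vidio} = 9.75 + 0.25p_{Vidio}, so p_{Vidio} = 9.75 / 0.75 = 13.
q_{Vidio} = 62 − 4·13 + 2·13 = 36.
Profit = (13 − 4)·36 = 324.

324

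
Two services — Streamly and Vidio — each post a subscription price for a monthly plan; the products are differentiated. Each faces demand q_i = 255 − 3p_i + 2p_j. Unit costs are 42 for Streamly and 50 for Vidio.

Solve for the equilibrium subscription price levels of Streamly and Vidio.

96.75, 99.75

Streamly's profit: π = (p_{Streamly} − 42)(255 − 3p_{Streamly} + 2p_{Vidio}).
∂π/∂p_{Streamly} = 381 − 6p_{Streamly} + 2p_{Vidio} = 0 ⇒ p_{Streamly} = 63.5 + (1/3)p_{Vidio}.
Similarly p_{Vidio} = 67.5 + (1/3)p_{Streamly}.
Substituting the second reaction function into the first: p_{Streamly} = 63.5 + (1/3)(67.5 + (1/3)p_{Streamly}), which gives (8/9)p_{Streamly} = 86 ⇒ p_{Streamly} = 96.75.
Then p_{Vidio} = 67.5 + (1/3)·96.75 = 99.75.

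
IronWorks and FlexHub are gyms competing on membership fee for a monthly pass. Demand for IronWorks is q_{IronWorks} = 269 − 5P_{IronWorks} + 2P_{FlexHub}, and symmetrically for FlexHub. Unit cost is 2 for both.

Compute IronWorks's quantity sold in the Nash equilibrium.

164.375

IronWorks's profit: π = (P_{IronWorks} − 2)(269 − 5P_{IronWorks} + 2P_{FlexHub}).
∂π/∂P_{IronWorks} = 279 − 10P_{IronWorks} + 2P_{FlexHub} = 0 ⇒ P_{IronWorks} = 27.9 + 0.2P_{FlexHub}.
The game is symmetric, so in equilibrium P_{FlexHub} = P_{IronWorks}: the reaction function gives 0.8P_{IronWorks} = 27.9, hence P_{IronWorks} = 34.875.
q_{IronWorks} = 269 − 5·34.875 + 2·34.875 = 164.375.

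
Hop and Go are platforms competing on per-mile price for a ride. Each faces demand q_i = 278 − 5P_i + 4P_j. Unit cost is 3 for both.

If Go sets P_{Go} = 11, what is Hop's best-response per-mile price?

33.7

Hop's profit: π = (P_{Hop} − 3)(278 − 5P_{Hop} + 4P_{Go}).
∂π/∂P_{Hop} = 293 − 10P_{Hop} + 4P_{Go} = 0 ⇒ P_{Hop} = 29.3 + 0.4P_{Go}.
At P_{Go} = 11: P_{Hop} = 29.3 + 0.4·11 = 33.7.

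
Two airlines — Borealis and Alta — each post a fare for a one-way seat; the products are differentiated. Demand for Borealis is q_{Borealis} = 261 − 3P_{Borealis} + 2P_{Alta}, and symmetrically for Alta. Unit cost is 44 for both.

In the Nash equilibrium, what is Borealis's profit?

8829.1875

Borealis's profit: π = (P_{Borealis} − 44)(261 − 3P_{Borealis} + 2P_{Alta}).
∂π/∂P_{Borealis} = 393 − 6P_{Borealis} + 2P_{Alta} = 0 ⇒ P_{Borealis} = 65.5 + (1/3)P_{Alta}.
Setting P_{Borealis} = P_{Alta} in the reaction function: P_{Borealis} = 65.5 + (1/3)P_{Borealis}, so P_{Borealis} = 65.5 / (2/3) = 98.25.
q_{Borealis} = 261 − 3·98.25 + 2·98.25 = 162.75.
Profit = (98.25 − 44)·162.75 = 8829.1875.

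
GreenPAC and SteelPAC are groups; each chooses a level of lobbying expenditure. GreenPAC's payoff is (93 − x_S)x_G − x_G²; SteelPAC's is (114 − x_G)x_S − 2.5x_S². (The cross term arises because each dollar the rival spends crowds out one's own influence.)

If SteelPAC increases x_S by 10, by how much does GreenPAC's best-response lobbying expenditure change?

-5

Expanding GreenPAC's payoff: 93x_G − x_Sx_G − x_G².
∂π/∂x_G = 93 − x_S − 2x_G = 0, so x_G = 46.5 − 0.5x_S.
The reaction-function slope is −0.5, so a 10-unit rise in x_S moves x_G by −0.5 × 10 = −5. GreenPAC's best response falls — the actions are strategic substitutes.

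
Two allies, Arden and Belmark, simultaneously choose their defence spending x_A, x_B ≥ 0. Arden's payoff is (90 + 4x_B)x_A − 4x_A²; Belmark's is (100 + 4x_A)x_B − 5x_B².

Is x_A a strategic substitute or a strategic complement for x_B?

strategic complements

Expanding Arden's payoff: 90x_A + 4x_Bx_A − 4x_A².
∂π/∂x_A = 90 + 4x_B − 8x_A = 0, so x_A = 11.25 + 0.5x_B.
The best-response slope dx_A/dx_B = 0.5 > 0: the reaction function is upward-sloping, so the choices are strategic complements.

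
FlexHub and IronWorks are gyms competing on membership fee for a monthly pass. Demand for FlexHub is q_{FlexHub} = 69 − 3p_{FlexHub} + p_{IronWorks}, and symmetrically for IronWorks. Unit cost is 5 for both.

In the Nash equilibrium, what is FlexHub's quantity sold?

35.4

FlexHub's profit: π = (p_{FlexHub} − 5)(69 − 3p_{FlexHub} + p_{IronWorks}).
∂π/∂p_{FlexHub} = 84 − 6p_{FlexHub} + p_{IronWorks} = 0 ⇒ p_{FlexHub} = 14 + (1/6)p_{IronWorks}.
Setting p_{FlexHub} = p_{IronWorks} in the reaction function: p_{FlexHub} = 14 + (1/6)p_{FlexHub}, so p_{FlexHub} = 14 / (5/6) = 16.8.
q_{FlexHub} = 69 − 3·16.8 + 16.8 = 35.4.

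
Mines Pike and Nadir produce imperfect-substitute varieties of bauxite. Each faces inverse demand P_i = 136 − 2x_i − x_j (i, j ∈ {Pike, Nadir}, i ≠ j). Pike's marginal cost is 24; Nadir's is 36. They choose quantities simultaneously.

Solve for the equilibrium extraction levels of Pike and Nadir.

23.2, 19.2

Mine Pike's profit: π = x_{Pike}(136 − 2x_{Pike} − x_{Nadir}) − 24x_{Pike}.
∂π/∂x_{Pike} = 112 − 4x_{Pike} − x_{Nadir} = 0 ⇒ x_{Pike} = 28 − 0.25x_{Nadir}.
Similarly x_{Nadir} = 25 − 0.25x_{Pike}.
Solving the two reaction functions simultaneously: (1 − (−0.25)(−0.25))x_{Pike} = 28 − 0.25·25, so 0.9375x_{Pike} = 21.75 and x_{Pike} = 23.2.
Then x_{Nadir} = 25 − 0.25·23.2 = 19.2.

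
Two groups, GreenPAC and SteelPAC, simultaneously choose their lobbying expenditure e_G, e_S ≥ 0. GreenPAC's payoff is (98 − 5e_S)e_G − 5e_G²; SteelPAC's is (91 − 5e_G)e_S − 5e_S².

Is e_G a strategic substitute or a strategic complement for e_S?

Expanding GreenPAC's payoff: 98e_G − 5e_Se_G − 5e_G².
∂π/∂e_G = 98 − 5e_S − 10e_G = 0, so e_G = 9.8 − 0.5e_S.
The best-response slope de_G/de_S = −0.5 < 0: the reaction function is downward-sloping, so the choices are strategic substitutes.

strategic substitutes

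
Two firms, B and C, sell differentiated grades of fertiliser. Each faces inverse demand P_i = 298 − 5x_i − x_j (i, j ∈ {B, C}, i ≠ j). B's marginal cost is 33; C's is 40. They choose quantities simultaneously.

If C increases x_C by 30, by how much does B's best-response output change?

Firm B's profit: π = x_B(298 − 5x_B − x_C) − 33x_B.
∂π/∂x_B = 265 − 10x_B − x_C = 0 ⇒ x_B = 26.5 − 0.1x_C.
The reaction-function slope is −0.1, so a 30-unit rise in x_C moves x_B by −0.1 × 30 = −3. B's best response falls — the actions are strategic substitutes.

-3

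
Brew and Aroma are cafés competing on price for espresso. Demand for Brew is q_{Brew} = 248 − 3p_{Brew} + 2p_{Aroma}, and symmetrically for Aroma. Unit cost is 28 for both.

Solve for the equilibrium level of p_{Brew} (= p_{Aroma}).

Brew's profit: π = (p_{Brew} − 28)(248 − 3p_{Brew} + 2p_{Aroma}).
∂π/∂p_{Brew} = 332 − 6p_{Brew} + 2p_{Aroma} = 0 ⇒ p_{Brew} = 166/3 + (1/3)p_{Aroma}.
The game is symmetric, so in equilibrium p_{Aroma} = p_{Brew}: the reaction function gives (2/3)p_{Brew} = 166/3, hence p_{Brew} = 83.

83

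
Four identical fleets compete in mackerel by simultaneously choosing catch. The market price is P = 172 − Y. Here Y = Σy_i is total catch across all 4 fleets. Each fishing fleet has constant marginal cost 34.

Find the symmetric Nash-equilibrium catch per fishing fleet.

A representative fishing fleet's profit is π_i = y_i(172 − Y) − 34y_i, with Y = y_i + Σ_{j≠i} y_j.
First-order condition: 138 − 2y_i − Σ_{j≠i} y_j = 0.
In a symmetric equilibrium every fishing fleet chooses the same y, so Σ_{j≠i} y_j = 3y. The condition becomes 138 − 5y = 0, giving y = 138/5 = 27.6.

27.6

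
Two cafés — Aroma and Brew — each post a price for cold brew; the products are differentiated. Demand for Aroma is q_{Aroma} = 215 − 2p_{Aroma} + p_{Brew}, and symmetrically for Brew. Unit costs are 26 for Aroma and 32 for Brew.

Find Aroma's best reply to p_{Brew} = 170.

Aroma's profit: π = (p_{Aroma} − 26)(215 − 2p_{Aroma} + p_{Brew}).
∂π/∂p_{Aroma} = 267 − 4p_{Aroma} + p_{Brew} = 0 ⇒ p_{Aroma} = 66.75 + 0.25p_{Brew}.
At p_{Brew} = 170: p_{Aroma} = 66.75 + 0.25·170 = 109.25.

109.25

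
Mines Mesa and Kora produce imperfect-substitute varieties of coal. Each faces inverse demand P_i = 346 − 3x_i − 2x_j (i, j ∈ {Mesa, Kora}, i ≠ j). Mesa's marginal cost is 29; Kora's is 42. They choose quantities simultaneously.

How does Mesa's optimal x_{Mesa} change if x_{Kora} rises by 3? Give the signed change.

-1

Mine Mesa's profit: π = x_{Mesa}(346 − 3x_{Mesa} − 2x_{Kora}) − 29x_{Mesa}.
∂π/∂x_{Mesa} = 317 − 6x_{Mesa} − 2x_{Kora} = 0 ⇒ x_{Mesa} = 317/6 − (1/3)x_{Kora}.
The reaction-function slope is −1/3, so a 3-unit rise in x_{Kora} moves x_{Mesa} by −1/3 × 3 = −1. Mesa's best response falls — the actions are strategic substitutes.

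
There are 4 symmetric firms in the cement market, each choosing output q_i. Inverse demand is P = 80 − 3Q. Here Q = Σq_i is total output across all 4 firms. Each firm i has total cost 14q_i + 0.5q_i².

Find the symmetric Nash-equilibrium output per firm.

A representative firm's profit is π_i = q_i(80 − 3Q) − 14q_i − 0.5q_i², with Q = q_i + Σ_{j≠i} q_j.
First-order condition: 66 − 7q_i − 3Σ_{j≠i} q_j = 0.
With identical firms, set every q_j = q: then 66 − 7q − 9q = 0, i.e. q = 66/16 = 4.125.

4.125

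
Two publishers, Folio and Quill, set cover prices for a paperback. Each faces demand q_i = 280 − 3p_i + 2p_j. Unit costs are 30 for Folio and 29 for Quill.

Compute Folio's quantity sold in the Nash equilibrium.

186.9375

Folio's profit: π = (p_{Folio} − 30)(280 − 3p_{Folio} + 2p_{Quill}).
∂π/∂p_{Folio} = 370 − 6p_{Folio} + 2p_{Quill} = 0 ⇒ p_{Folio} = 185/3 + (1/3)p_{Quill}.
Similarly p_{Quill} = 367/6 + (1/3)p_{Folio}.
Plugging p_{Quill} into Folio's best response: p_{Folio} = 185/3 + (1/3)(367/6 + (1/3)p_{Folio}) ⇒ (8/9)p_{Folio} = 1477/18, so p_{Folio} = 92.3125.
Then p_{Quill} = 367/6 + (1/3)·92.3125 = 91.9375.
q_{Folio} = 280 − 3·92.3125 + 2·91.9375 = 186.9375.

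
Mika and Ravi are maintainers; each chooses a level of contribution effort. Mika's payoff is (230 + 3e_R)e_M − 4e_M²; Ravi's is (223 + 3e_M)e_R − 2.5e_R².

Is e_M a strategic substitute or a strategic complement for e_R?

strategic complements

Expanding Mika's payoff: 230e_M + 3e_Re_M − 4e_M².
∂π/∂e_M = 230 + 3e_R − 8e_M = 0, so e_M = 28.75 + 0.375e_R.
The best-response slope de_M/de_R = 0.375 > 0: the reaction function is upward-sloping, so the choices are strategic complements.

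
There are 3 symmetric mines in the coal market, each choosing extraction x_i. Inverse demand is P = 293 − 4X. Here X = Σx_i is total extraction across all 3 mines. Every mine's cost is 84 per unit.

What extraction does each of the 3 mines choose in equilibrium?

13.0625

A representative mine's profit is π_i = x_i(293 − 4X) − 84x_i, with X = x_i + Σ_{j≠i} x_j.
First-order condition: 209 − 8x_i − 4Σ_{j≠i} x_j = 0.
In a symmetric equilibrium every mine chooses the same x, so Σ_{j≠i} x_j = 2x. The condition becomes 209 − 16x = 0, giving x = 209/16 = 13.0625.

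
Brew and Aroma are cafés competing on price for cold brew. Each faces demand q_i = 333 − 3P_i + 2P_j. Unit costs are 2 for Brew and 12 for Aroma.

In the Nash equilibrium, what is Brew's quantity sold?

Brew's profit: π = (P_{Brew} − 2)(333 − 3P_{Brew} + 2P_{Aroma}).
∂π/∂P_{Brew} = 339 − 6P_{Brew} + 2P_{Aroma} = 0 ⇒ P_{Brew} = 56.5 + (1/3)P_{Aroma}.
Similarly P_{Aroma} = 61.5 + (1/3)P_{Brew}.
Substituting the second reaction function into the first: P_{Brew} = 56.5 + (1/3)(61.5 + (1/3)P_{Brew}), which gives (8/9)P_{Brew} = 77 ⇒ P_{Brew} = 86.625.
Then P_{Aroma} = 61.5 + (1/3)·86.625 = 90.375.
q_{Brew} = 333 − 3·86.625 + 2·90.375 = 253.875.

253.875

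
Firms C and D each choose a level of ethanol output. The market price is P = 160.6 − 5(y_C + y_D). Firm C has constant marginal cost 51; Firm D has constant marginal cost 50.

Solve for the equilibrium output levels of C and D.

Firm C's profit: π = y_C(160.6 − 5(y_C + y_D)) − 51y_C.
∂π/∂y_C = 109.6 − 10y_C − 5y_D = 0, so y_C = 10.96 − 0.5y_D.
By the same steps for D: y_D = 11.06 − 0.5y_C.
Solving the two reaction functions simultaneously: (1 − (−0.5)(−0.5))y_C = 10.96 − 0.5·11.06, so 0.75y_C = 5.43 and y_C = 7.24.
Then y_D = 11.06 − 0.5·7.24 = 7.44.

7.24, 7.44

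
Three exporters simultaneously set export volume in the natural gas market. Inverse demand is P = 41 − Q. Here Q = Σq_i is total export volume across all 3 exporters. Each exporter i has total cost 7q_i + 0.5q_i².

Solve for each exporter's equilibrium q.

6.8

A representative exporter's profit is π_i = q_i(41 − Q) − 7q_i − 0.5q_i², with Q = q_i + Σ_{j≠i} q_j.
First-order condition: 34 − 3q_i − Σ_{j≠i} q_j = 0.
Imposing symmetry (q_j = q for all j) turns Σ_{j≠i} q_j into 2q, so 34 = 5q and q = 6.8.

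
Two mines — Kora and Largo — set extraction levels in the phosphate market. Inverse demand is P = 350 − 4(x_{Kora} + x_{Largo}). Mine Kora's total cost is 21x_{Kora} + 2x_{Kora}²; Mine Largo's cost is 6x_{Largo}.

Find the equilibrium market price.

146.6

Mine Kora's profit: π = x_{Kora}(350 − 4(x_{Kora} + x_{Largo})) − 21x_{Kora} − 2x_{Kora}².
∂π/∂x_{Kora} = 329 − 12x_{Kora} − 4x_{Largo} = 0, so x_{Kora} = 329/12 − (1/3)x_{Largo}.
For Largo: ∂π/∂x_{Largo} = 344 − 8x_{Largo} − 4x_{Kora} = 0 ⇒ x_{Largo} = 43 − 0.5x_{Kora}.
Solving the two reaction functions simultaneously: (1 − (−1/3)(−0.5))x_{Kora} = 329/12 − (1/3)·43, so (5/6)x_{Kora} = 157/12 and x_{Kora} = 15.7.
Then x_{Largo} = 43 − 0.5·15.7 = 35.15.
Equilibrium price: P = 350 − 4·50.85 = 146.6.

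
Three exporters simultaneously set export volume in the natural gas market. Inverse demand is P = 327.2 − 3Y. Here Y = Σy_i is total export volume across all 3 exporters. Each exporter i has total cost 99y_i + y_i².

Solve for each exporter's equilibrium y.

A representative exporter's profit is π_i = y_i(327.2 − 3Y) − 99y_i − y_i², with Y = y_i + Σ_{j≠i} y_j.
First-order condition: 228.2 − 8y_i − 3Σ_{j≠i} y_j = 0.
With identical exporters, set every y_j = y: then 228.2 − 8y − 6y = 0, i.e. y = 228.2/14 = 16.3.

16.3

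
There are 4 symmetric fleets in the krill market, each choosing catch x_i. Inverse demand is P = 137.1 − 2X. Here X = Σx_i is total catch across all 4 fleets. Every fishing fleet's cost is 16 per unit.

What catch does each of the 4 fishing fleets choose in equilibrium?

A representative fishing fleet's profit is π_i = x_i(137.1 − 2X) − 16x_i, with X = x_i + Σ_{j≠i} x_j.
First-order condition: 121.1 − 4x_i − 2Σ_{j≠i} x_j = 0.
In a symmetric equilibrium every fishing fleet chooses the same x, so Σ_{j≠i} x_j = 3x. The condition becomes 121.1 − 10x = 0, giving x = 121.1/10 = 12.11.

12.11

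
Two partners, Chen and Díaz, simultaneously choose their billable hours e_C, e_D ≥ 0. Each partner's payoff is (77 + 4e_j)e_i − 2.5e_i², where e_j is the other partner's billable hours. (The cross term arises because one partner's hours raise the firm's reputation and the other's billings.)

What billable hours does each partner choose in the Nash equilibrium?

Chen's payoff is (77 + 4e_D)e_C − 2.5e_C².
∂π/∂e_C = 77 + 4e_D − 5e_C = 0, so e_C = 15.4 + 0.8e_D.
Setting e_C = e_D in the reaction function: e_C = 15.4 + 0.8e_C, so e_C = 15.4 / 0.2 = 77.

77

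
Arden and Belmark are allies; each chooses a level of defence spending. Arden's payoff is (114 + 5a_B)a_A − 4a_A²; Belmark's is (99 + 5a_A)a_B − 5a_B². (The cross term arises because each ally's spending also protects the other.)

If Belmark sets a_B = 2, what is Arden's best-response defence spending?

15.5

Expanding Arden's payoff: 114a_A + 5a_Ba_A − 4a_A².
∂π/∂a_A = 114 + 5a_B − 8a_A = 0, so a_A = 14.25 + 0.625a_B.
At a_B = 2: a_A = 14.25 + 0.625·2 = 15.5.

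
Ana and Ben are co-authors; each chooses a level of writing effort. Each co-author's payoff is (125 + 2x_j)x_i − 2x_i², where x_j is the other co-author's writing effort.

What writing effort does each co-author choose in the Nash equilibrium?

62.5

Ana's payoff is (125 + 2x_B)x_A − 2x_A².
∂π/∂x_A = 125 + 2x_B − 4x_A = 0, so x_A = 31.25 + 0.5x_B.
By symmetry x_B = x_A; substituting into the reaction function, 0.5x_A = 31.25 and x_A = 62.5.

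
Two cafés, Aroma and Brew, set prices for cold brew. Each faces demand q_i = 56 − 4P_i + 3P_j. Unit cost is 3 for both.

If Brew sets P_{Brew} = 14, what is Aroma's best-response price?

Aroma's profit: π = (P_{Aroma} − 3)(56 − 4P_{Aroma} + 3P_{Brew}).
∂π/∂P_{Aroma} = 68 − 8P_{Aroma} + 3P_{Brew} = 0 ⇒ P_{Aroma} = 8.5 + 0.375P_{Brew}.
At P_{Brew} = 14: P_{Aroma} = 8.5 + 0.375·14 = 13.75.

13.75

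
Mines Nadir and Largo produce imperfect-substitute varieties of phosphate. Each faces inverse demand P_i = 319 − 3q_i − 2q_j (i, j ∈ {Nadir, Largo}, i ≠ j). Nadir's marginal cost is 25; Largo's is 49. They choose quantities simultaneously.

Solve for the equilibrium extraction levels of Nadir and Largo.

38.25, 32.25

Mine Nadir's profit: π = q_{Nadir}(319 − 3q_{Nadir} − 2q_{Largo}) − 25q_{Nadir}.
∂π/∂q_{Nadir} = 294 − 6q_{Nadir} − 2q_{Largo} = 0 ⇒ q_{Nadir} = 49 − (1/3)q_{Largo}.
Similarly q_{Largo} = 45 − (1/3)q_{Nadir}.
Solving the two reaction functions simultaneously: (1 − (−1/3)(−1/3))q_{Nadir} = 49 − (1/3)·45, so (8/9)q_{Nadir} = 34 and q_{Nadir} = 38.25.
Then q_{Largo} = 45 − (1/3)·38.25 = 32.25.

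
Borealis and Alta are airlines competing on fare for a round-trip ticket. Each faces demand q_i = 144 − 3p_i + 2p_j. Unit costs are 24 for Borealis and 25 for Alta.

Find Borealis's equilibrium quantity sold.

90.5625

Borealis's profit: π = (p_{Borealis} − 24)(144 − 3p_{Borealis} + 2p_{Alta}).
∂π/∂p_{Borealis} = 216 − 6p_{Borealis} + 2p_{Alta} = 0 ⇒ p_{Borealis} = 36 + (1/3)p_{Alta}.
Similarly p_{Alta} = 36.5 + (1/3)p_{Borealis}.
Plugging p_{Alta} into Borealis's best response: p_{Borealis} = 36 + (1/3)(36.5 + (1/3)p_{Borealis}) ⇒ (8/9)p_{Borealis} = 289/6, so p_{Borealis} = 54.1875.
Then p_{Alta} = 36.5 + (1/3)·54.1875 = 54.5625.
q_{Borealis} = 144 − 3·54.1875 + 2·54.5625 = 90.5625.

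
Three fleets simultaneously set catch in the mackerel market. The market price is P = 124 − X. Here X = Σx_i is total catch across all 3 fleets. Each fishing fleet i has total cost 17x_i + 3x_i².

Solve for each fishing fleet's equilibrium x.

A representative fishing fleet's profit is π_i = x_i(124 − X) − 17x_i − 3x_i², with X = x_i + Σ_{j≠i} x_j.
First-order condition: 107 − 8x_i − Σ_{j≠i} x_j = 0.
In a symmetric equilibrium every fishing fleet chooses the same x, so Σ_{j≠i} x_j = 2x. The condition becomes 107 − 10x = 0, giving x = 107/10 = 10.7.

10.7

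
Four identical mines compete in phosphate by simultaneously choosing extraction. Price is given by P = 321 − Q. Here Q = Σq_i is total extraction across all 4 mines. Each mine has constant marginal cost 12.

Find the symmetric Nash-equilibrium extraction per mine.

61.8

A representative mine's profit is π_i = q_i(321 − Q) − 12q_i, with Q = q_i + Σ_{j≠i} q_j.
First-order condition: 309 − 2q_i − Σ_{j≠i} q_j = 0.
In a symmetric equilibrium every mine chooses the same q, so Σ_{j≠i} q_j = 3q. The condition becomes 309 − 5q = 0, giving q = 309/5 = 61.8.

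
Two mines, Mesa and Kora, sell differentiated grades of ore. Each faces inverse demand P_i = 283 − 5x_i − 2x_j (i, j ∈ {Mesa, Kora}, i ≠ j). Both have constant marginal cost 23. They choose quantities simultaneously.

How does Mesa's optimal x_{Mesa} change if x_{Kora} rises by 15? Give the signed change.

Mine Mesa's profit: π = x_{Mesa}(283 − 5x_{Mesa} − 2x_{Kora}) − 23x_{Mesa}.
∂π/∂x_{Mesa} = 260 − 10x_{Mesa} − 2x_{Kora} = 0 ⇒ x_{Mesa} = 26 − 0.2x_{Kora}.
The reaction-function slope is −0.2, so a 15-unit rise in x_{Kora} moves x_{Mesa} by −0.2 × 15 = −3. Mesa's best response falls — the actions are strategic substitutes.

-3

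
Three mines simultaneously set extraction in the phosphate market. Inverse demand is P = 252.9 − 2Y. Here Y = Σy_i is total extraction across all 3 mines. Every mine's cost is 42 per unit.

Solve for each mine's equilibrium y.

26.3625

A representative mine's profit is π_i = y_i(252.9 − 2Y) − 42y_i, with Y = y_i + Σ_{j≠i} y_j.
First-order condition: 210.9 − 4y_i − 2Σ_{j≠i} y_j = 0.
In a symmetric equilibrium every mine chooses the same y, so Σ_{j≠i} y_j = 2y. The condition becomes 210.9 − 8y = 0, giving y = 210.9/8 = 26.3625.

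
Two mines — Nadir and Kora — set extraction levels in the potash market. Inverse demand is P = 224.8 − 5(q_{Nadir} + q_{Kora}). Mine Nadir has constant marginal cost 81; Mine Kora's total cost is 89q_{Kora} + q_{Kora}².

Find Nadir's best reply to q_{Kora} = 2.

Mine Nadir's profit: π = q_{Nadir}(224.8 − 5(q_{Nadir} + q_{Kora})) − 81q_{Nadir}.
∂π/∂q_{Nadir} = 143.8 − 10q_{Nadir} − 5q_{Kora} = 0, so q_{Nadir} = 14.38 − 0.5q_{Kora}.
At q_{Kora} = 2: q_{Nadir} = 14.38 − 0.5·2 = 13.38.

13.38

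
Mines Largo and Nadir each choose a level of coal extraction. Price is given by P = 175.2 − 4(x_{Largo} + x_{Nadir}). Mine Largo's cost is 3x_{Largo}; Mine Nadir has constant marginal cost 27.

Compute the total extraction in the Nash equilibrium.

Mine Largo's profit: π = x_{Largo}(175.2 − 4(x_{Largo} + x_{Nadir})) − 3x_{Largo}.
∂π/∂x_{Largo} = 172.2 − 8x_{Largo} − 4x_{Nadir} = 0, so x_{Largo} = 21.525 − 0.5x_{Nadir}.
By the same steps for Nadir: x_{Nadir} = 18.525 − 0.5x_{Largo}.
Substituting the second reaction function into the first: x_{Largo} = 21.525 − 0.5(18.525 − 0.5x_{Largo}), which gives 0.75x_{Largo} = 12.2625 ⇒ x_{Largo} = 16.35.
Then x_{Nadir} = 18.525 − 0.5·16.35 = 10.35.
Total extraction: 16.35 + 10.35 = 26.7.

26.7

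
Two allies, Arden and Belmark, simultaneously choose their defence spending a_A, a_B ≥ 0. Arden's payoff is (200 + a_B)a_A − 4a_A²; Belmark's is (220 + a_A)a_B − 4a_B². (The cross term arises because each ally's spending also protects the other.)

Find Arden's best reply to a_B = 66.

Expanding Arden's payoff: 200a_A + a_Ba_A − 4a_A².
∂π/∂a_A = 200 + a_B − 8a_A = 0, so a_A = 25 + 0.125a_B.
At a_B = 66: a_A = 25 + 0.125·66 = 33.25.

33.25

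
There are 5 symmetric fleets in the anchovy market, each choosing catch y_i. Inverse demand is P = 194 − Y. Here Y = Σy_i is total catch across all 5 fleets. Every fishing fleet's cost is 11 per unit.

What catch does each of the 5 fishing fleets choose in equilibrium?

A representative fishing fleet's profit is π_i = y_i(194 − Y) − 11y_i, with Y = y_i + Σ_{j≠i} y_j.
First-order condition: 183 − 2y_i − Σ_{j≠i} y_j = 0.
With identical fishing fleets, set every y_j = y: then 183 − 2y − 4y = 0, i.e. y = 183/6 = 30.5.

30.5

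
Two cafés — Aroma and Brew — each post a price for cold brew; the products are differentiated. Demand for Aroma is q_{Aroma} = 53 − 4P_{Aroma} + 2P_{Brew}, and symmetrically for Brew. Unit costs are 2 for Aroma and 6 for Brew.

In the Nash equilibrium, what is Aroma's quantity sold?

Aroma's profit: π = (P_{Aroma} − 2)(53 − 4P_{Aroma} + 2P_{Brew}).
∂π/∂P_{Aroma} = 61 − 8P_{Aroma} + 2P_{Brew} = 0 ⇒ P_{Aroma} = 7.625 + 0.25P_{Brew}.
Similarly P_{Brew} = 9.625 + 0.25P_{Aroma}.
Solving the two reaction functions simultaneously: (1 − (0.25)(0.25))P_{Aroma} = 7.625 + 0.25·9.625, so 0.9375P_{Aroma} = 321/32 and P_{Aroma} = 10.7.
Then P_{Brew} = 9.625 + 0.25·10.7 = 12.3.
q_{Aroma} = 53 − 4·10.7 + 2·12.3 = 34.8.

34.8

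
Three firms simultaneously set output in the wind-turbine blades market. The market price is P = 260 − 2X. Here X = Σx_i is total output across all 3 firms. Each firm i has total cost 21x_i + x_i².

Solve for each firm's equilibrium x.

A representative firm's profit is π_i = x_i(260 − 2X) − 21x_i − x_i², with X = x_i + Σ_{j≠i} x_j.
First-order condition: 239 − 6x_i − 2Σ_{j≠i} x_j = 0.
With identical firms, set every x_j = x: then 239 − 6x − 4x = 0, i.e. x = 239/10 = 23.9.

23.9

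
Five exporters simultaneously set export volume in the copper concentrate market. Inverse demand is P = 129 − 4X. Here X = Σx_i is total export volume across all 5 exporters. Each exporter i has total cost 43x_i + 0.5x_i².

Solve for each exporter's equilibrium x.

A representative exporter's profit is π_i = x_i(129 − 4X) − 43x_i − 0.5x_i², with X = x_i + Σ_{j≠i} x_j.
First-order condition: 86 − 9x_i − 4Σ_{j≠i} x_j = 0.
In a symmetric equilibrium every exporter chooses the same x, so Σ_{j≠i} x_j = 4x. The condition becomes 86 − 25x = 0, giving x = 86/25 = 3.44.

3.44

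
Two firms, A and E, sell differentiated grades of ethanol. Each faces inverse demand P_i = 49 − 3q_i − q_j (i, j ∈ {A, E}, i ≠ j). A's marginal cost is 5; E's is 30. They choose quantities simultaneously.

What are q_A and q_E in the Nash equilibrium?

Firm A's profit: π = q_A(49 − 3q_A − q_E) − 5q_A.
∂π/∂q_A = 44 − 6q_A − q_E = 0 ⇒ q_A = 22/3 − (1/6)q_E.
Similarly q_E = 19/6 − (1/6)q_A.
Substituting the second reaction function into the first: q_A = 22/3 − (1/6)(19/6 − (1/6)q_A), which gives (35/36)q_A = 245/36 ⇒ q_A = 7.
Then q_E = 19/6 − (1/6)·7 = 2.

7, 2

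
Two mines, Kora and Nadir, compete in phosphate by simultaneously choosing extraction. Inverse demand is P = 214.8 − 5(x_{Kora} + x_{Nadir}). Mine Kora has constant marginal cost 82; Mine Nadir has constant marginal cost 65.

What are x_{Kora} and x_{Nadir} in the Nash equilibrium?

Mine Kora's profit: π = x_{Kora}(214.8 − 5(x_{Kora} + x_{Nadir})) − 82x_{Kora}.
∂π/∂x_{Kora} = 132.8 − 10x_{Kora} − 5x_{Nadir} = 0, so x_{Kora} = 13.28 − 0.5x_{Nadir}.
By the same steps for Nadir: x_{Nadir} = 14.98 − 0.5x_{Kora}.
Solving the two reaction functions simultaneously: (1 − (−0.5)(−0.5))x_{Kora} = 13.28 − 0.5·14.98, so 0.75x_{Kora} = 5.79 and x_{Kora} = 7.72.
Then x_{Nadir} = 14.98 − 0.5·7.72 = 11.12.

7.72, 11.12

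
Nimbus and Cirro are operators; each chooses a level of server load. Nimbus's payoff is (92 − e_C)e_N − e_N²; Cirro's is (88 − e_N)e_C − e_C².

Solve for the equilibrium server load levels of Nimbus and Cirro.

32, 28

Expanding Nimbus's payoff: 92e_N − e_Ce_N − e_N².
∂π/∂e_N = 92 − e_C − 2e_N = 0, so e_N = 46 − 0.5e_C.
Likewise for Cirro: e_C = 44 − 0.5e_N.
Solving the two reaction functions simultaneously: (1 − (−0.5)(−0.5))e_N = 46 − 0.5·44, so 0.75e_N = 24 and e_N = 32.
Then e_C = 44 − 0.5·32 = 28.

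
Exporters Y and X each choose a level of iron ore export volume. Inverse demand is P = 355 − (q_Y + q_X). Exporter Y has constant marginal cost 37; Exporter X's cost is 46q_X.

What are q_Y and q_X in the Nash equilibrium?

109, 100

Exporter Y's profit: π = q_Y(355 − (q_Y + q_X)) − 37q_Y.
∂π/∂q_Y = 318 − 2q_Y − q_X = 0, so q_Y = 159 − 0.5q_X.
By the same steps for X: q_X = 154.5 − 0.5q_Y.
Solving the two reaction functions simultaneously: (1 − (−0.5)(−0.5))q_Y = 159 − 0.5·154.5, so 0.75q_Y = 81.75 and q_Y = 109.
Then q_X = 154.5 − 0.5·109 = 100.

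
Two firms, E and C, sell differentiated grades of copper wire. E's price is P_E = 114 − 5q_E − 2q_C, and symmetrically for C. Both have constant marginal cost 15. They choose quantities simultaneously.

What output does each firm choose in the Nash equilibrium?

8.25

Firm E's profit: π = q_E(114 − 5q_E − 2q_C) − 15q_E.
∂π/∂q_E = 99 − 10q_E − 2q_C = 0 ⇒ q_E = 9.9 − 0.2q_C.
The game is symmetric, so in equilibrium q_C = q_E: the reaction function gives 1.2q_E = 9.9, hence q_E = 8.25.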